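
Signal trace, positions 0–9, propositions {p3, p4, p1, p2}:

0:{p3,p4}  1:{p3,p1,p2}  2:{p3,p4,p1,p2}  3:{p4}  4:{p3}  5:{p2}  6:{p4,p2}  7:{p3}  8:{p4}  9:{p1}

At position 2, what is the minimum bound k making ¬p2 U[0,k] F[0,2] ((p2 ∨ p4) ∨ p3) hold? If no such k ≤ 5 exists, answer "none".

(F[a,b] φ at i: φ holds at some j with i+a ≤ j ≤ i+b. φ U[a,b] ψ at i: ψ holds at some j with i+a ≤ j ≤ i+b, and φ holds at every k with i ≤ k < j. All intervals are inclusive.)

0

Need earliest j ≥ 2 with F[0,2] ((p2 ∨ p4) ∨ p3), and ¬p2 at every k in [2,j-1].
  j=2: rhs holds (empty prefix). k = 0.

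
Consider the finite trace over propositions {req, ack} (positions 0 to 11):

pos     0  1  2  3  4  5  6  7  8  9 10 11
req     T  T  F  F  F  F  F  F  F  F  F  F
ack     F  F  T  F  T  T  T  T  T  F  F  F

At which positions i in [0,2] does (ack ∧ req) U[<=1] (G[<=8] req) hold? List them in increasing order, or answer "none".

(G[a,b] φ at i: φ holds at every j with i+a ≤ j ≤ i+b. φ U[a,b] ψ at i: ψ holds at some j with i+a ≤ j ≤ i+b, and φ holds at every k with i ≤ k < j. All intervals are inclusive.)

Evaluate at each i in [0,2]:
  i=0: ✗ (no rhs in [0,1])
  i=1: ✗ (no rhs in [1,2])
  i=2: ✗ (no rhs in [2,3])

none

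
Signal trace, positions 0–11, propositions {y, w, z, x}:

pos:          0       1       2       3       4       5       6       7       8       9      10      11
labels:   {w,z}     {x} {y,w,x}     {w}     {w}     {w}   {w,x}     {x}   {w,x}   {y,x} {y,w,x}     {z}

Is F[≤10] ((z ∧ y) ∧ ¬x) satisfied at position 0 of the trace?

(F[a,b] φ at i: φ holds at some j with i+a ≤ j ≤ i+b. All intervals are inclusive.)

No

Check ((z ∧ y) ∧ ¬x) at each j in [0,10]:
  j=0: false
  j=1: false
  j=2: false
  j=3: false
  j=4: false
  j=5: false
  j=6: false
  j=7: false
  j=8: false
  j=9: false
  j=10: false
No position in the window satisfies it → formula fails.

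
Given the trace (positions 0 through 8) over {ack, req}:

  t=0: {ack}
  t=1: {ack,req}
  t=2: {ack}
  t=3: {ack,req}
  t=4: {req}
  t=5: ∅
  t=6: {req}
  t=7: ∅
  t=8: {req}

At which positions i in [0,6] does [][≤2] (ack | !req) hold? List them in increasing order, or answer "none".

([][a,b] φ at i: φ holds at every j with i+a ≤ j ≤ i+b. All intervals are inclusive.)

Evaluate at each i in [0,6]:
  i=0: ✓ (all of [0,2])
  i=1: ✓ (all of [1,3])
  i=2: ✗ (fails at j=4)
  i=3: ✗ (fails at j=4)
  i=4: ✗ (fails at j=4)
  i=5: ✗ (fails at j=6)
  i=6: ✗ (fails at j=6)

0, 1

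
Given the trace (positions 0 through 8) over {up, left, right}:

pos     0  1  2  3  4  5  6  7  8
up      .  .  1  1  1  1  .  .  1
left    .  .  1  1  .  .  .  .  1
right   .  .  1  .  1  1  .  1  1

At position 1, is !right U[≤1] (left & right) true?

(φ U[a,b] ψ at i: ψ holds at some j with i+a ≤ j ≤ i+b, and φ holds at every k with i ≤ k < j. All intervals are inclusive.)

Need some j in [1,2] with (left & right), and !right at every k in [1,j-1].
  j=1: (left & right) false.
  j=2: (left & right) holds; !right holds at every k in [1,1] → satisfied.

True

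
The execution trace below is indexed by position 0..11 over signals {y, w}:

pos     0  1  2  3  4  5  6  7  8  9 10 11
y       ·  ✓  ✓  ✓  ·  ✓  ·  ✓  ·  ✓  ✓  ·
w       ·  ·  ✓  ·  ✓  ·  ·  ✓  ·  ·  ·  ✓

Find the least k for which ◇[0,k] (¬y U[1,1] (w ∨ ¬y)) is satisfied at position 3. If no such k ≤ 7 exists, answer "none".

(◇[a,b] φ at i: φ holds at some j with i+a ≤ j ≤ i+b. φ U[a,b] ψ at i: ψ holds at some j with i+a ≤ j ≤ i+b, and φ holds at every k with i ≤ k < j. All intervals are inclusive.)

3

Scan j = 3,4,… for (¬y U[1,1] (w ∨ ¬y)):
  j=3: fails
  j=4: fails
  j=5: fails
  j=6: holds
First hit at j=6, so smallest k = 6-3 = 3.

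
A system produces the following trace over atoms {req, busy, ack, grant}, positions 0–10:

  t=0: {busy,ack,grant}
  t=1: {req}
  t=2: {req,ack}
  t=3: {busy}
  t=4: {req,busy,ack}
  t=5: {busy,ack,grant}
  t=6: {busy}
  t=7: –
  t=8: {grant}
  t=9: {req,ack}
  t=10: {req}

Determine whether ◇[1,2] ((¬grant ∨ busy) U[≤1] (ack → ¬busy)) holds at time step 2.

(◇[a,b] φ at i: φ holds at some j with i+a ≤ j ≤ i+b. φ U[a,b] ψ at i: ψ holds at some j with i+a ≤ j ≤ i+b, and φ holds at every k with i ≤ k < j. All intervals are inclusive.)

Check ((¬grant ∨ busy) U[≤1] (ack → ¬busy)) at each j in [3,4]:
  j=3: holds
  j=4: fails
Found at j=3 → formula holds.

Yes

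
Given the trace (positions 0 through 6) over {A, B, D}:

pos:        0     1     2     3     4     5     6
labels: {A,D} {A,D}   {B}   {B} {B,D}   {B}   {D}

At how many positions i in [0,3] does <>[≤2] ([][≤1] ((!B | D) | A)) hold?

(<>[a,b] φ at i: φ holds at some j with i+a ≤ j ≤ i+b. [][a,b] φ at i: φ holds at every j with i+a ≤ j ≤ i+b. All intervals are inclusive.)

1

Evaluate at each i in [0,3]:
  i=0: ✓ (witness j=0)
  i=1: ✗ (none in [1,3])
  i=2: ✗ (none in [2,4])
  i=3: ✗ (none in [3,5])
Positions where it holds: {0} → 1.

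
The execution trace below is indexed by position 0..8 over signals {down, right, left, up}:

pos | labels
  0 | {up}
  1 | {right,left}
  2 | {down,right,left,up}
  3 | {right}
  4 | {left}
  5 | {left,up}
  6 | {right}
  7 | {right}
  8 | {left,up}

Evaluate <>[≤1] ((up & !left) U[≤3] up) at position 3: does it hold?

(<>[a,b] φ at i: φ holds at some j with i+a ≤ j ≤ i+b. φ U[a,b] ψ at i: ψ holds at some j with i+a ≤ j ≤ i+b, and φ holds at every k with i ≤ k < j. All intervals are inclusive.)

Check ((up & !left) U[≤3] up) at each j in [3,4]:
  j=3: fails
  j=4: fails
No position in the window satisfies it → formula fails.

Does not hold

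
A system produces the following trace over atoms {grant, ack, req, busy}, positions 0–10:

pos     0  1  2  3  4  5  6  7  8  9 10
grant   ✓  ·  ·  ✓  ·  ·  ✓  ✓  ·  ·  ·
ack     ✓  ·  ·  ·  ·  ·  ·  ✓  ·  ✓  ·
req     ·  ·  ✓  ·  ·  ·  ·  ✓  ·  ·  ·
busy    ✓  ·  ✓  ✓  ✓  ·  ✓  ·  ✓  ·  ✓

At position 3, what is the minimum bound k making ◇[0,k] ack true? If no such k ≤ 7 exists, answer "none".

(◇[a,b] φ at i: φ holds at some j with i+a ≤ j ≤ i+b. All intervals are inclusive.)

4

Scan j = 3,4,… for ack:
  j=3: fails
  j=4: fails
  j=5: fails
  j=6: fails
  j=7: holds
First hit at j=7, so smallest k = 7-3 = 4.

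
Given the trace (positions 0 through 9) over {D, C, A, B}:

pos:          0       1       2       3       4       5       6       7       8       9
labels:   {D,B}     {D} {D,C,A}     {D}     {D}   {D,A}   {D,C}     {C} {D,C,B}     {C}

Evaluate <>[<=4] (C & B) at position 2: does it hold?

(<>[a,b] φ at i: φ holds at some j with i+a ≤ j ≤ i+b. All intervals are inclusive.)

Check (C & B) at each j in [2,6]:
  j=2: false
  j=3: false
  j=4: false
  j=5: false
  j=6: false
No position in the window satisfies it → formula fails.

Does not hold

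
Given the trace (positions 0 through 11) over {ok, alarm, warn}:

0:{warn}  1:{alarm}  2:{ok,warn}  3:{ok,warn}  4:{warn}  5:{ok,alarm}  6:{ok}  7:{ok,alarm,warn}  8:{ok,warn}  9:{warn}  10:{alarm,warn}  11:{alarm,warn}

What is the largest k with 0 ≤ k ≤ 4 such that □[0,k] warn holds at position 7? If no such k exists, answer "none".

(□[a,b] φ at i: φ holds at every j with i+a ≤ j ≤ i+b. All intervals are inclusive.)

4

warn must hold from j=7 onward; find where it first fails.
  j=7: holds
  j=8: holds
  j=9: holds
  j=10: holds
  j=11: holds
Holds through j=11; largest k = 4.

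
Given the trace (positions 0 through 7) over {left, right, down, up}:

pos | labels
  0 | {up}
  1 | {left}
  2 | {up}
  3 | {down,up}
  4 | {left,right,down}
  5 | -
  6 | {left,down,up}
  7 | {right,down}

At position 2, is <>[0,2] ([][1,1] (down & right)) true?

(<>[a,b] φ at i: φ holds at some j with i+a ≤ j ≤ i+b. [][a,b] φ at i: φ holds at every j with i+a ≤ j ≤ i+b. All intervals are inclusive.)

Holds

Check [][1,1] (down & right) at each j in [2,4]:
  j=2: fails at 3
  j=3: holds on [4,4]
  j=4: fails at 5
Found at j=3 → formula holds.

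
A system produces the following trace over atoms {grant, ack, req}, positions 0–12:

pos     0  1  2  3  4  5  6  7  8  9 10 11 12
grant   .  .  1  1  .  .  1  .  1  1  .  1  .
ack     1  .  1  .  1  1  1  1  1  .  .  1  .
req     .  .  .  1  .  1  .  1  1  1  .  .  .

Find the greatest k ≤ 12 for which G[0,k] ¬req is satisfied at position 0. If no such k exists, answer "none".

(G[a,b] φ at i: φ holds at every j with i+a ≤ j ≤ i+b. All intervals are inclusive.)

2

¬req must hold from j=0 onward; find where it first fails.
  j=0: holds
  j=1: holds
  j=2: holds
  j=3: fails
Holds on [0,2], so largest k = 2.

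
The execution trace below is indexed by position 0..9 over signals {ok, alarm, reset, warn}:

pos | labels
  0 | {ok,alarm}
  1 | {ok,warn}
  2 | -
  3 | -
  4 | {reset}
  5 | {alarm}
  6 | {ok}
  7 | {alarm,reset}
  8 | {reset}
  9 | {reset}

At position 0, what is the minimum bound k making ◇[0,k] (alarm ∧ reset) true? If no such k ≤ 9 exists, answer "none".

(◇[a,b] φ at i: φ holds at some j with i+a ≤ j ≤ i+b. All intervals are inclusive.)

7

Scan j = 0,1,… for (alarm ∧ reset):
  j=0: fails
  j=1: fails
  j=2: fails
  j=3: fails
  j=4: fails
  j=5: fails
  j=6: fails
  j=7: holds
First hit at j=7, so smallest k = 7-0 = 7.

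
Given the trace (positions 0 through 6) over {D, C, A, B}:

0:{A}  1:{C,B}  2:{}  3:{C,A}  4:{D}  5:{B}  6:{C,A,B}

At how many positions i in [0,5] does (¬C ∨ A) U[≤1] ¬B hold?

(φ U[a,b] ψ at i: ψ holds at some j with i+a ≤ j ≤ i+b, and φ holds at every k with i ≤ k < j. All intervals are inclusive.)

Evaluate at each i in [0,5]:
  i=0: ✓ (rhs at j=0)
  i=1: ✗ (lhs fails at k=1 before rhs at j=2)
  i=2: ✓ (rhs at j=2)
  i=3: ✓ (rhs at j=3)
  i=4: ✓ (rhs at j=4)
  i=5: ✗ (no rhs in [5,6])
Positions where it holds: {0, 2, 3, 4} → 4.

4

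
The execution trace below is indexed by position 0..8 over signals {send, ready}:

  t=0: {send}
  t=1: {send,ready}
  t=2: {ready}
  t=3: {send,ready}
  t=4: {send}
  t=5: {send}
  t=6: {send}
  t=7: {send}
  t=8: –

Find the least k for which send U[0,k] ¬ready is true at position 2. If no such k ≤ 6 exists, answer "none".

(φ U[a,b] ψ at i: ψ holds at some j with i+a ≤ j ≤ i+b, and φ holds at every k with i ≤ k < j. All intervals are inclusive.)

none

Need earliest j ≥ 2 with ¬ready, and send at every k in [2,j-1].
  j=2: rhs fails.
  j=3: rhs fails.
  j=4: rhs holds but lhs fails at k=2.
  j=5: rhs holds but lhs fails at k=2.
  j=6: rhs holds but lhs fails at k=2.
  j=7: rhs holds but lhs fails at k=2.
  j=8: rhs holds but lhs fails at k=2.
No witness within the range → none.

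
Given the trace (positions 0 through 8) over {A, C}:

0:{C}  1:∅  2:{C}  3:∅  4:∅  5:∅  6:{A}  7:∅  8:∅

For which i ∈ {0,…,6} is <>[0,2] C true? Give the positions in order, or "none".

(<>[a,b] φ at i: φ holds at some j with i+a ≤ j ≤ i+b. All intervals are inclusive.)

Evaluate at each i in [0,6]:
  i=0: ✓ (witness j=0)
  i=1: ✓ (witness j=2)
  i=2: ✓ (witness j=2)
  i=3: ✗ (none in [3,5])
  i=4: ✗ (none in [4,6])
  i=5: ✗ (none in [5,7])
  i=6: ✗ (none in [6,8])

0, 1, 2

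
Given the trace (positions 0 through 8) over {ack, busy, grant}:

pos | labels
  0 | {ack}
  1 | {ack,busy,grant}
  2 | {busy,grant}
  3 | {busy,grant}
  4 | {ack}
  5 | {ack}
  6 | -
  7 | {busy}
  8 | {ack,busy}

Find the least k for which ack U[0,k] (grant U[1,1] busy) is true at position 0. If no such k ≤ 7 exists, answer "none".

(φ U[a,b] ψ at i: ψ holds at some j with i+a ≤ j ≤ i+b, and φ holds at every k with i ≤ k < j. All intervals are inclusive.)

1

Need earliest j ≥ 0 with (grant U[1,1] busy), and ack at every k in [0,j-1].
  j=0: rhs fails.
  j=1: rhs holds; lhs holds on [0,0]. k = 1.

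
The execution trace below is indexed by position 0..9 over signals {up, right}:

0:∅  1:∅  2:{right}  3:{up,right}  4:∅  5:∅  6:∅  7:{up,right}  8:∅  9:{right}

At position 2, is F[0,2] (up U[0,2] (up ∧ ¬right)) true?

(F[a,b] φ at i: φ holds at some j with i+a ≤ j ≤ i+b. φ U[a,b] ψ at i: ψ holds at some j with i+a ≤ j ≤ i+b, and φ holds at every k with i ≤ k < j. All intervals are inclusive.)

No

Check (up U[0,2] (up ∧ ¬right)) at each j in [2,4]:
  j=2: fails
  j=3: fails
  j=4: fails
No position in the window satisfies it → formula fails.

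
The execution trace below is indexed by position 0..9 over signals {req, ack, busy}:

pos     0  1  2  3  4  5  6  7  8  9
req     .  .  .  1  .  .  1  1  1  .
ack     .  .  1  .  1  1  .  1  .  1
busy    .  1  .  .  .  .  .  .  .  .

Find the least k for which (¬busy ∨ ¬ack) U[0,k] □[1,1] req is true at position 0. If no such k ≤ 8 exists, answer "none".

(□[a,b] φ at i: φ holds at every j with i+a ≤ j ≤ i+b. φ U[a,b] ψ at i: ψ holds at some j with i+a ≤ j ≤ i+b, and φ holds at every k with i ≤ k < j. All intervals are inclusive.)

2

Need earliest j ≥ 0 with □[1,1] req, and (¬busy ∨ ¬ack) at every k in [0,j-1].
  j=0: rhs fails.
  j=1: rhs fails.
  j=2: rhs holds; lhs holds on [0,1]. k = 2.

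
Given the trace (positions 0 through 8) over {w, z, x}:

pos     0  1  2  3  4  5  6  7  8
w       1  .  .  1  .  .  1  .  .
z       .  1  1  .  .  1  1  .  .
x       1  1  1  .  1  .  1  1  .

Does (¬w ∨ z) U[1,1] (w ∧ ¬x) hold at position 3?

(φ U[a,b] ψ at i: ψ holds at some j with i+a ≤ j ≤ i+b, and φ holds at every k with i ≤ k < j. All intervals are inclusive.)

Need some j in [4,4] with (w ∧ ¬x), and (¬w ∨ z) at every k in [3,j-1].
  j=4: (w ∧ ¬x) false.
No j in the window works → until fails.

False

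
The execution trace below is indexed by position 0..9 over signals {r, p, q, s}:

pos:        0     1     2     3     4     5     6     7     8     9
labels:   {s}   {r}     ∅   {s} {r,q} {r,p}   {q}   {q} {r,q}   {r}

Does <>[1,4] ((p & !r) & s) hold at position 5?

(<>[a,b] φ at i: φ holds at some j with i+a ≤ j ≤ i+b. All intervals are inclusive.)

No

Check ((p & !r) & s) at each j in [6,9]:
  j=6: false
  j=7: false
  j=8: false
  j=9: false
No position in the window satisfies it → formula fails.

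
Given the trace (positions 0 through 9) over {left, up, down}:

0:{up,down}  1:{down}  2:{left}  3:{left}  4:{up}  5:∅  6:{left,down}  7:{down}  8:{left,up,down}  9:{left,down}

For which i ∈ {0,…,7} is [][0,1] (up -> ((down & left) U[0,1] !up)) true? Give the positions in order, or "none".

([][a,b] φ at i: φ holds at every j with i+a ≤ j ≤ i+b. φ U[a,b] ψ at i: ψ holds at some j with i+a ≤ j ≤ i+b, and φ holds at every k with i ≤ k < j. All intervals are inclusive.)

Evaluate at each i in [0,7]:
  i=0: ✗ (fails at j=0)
  i=1: ✓ (all of [1,2])
  i=2: ✓ (all of [2,3])
  i=3: ✗ (fails at j=4)
  i=4: ✗ (fails at j=4)
  i=5: ✓ (all of [5,6])
  i=6: ✓ (all of [6,7])
  i=7: ✓ (all of [7,8])

1, 2, 5, 6, 7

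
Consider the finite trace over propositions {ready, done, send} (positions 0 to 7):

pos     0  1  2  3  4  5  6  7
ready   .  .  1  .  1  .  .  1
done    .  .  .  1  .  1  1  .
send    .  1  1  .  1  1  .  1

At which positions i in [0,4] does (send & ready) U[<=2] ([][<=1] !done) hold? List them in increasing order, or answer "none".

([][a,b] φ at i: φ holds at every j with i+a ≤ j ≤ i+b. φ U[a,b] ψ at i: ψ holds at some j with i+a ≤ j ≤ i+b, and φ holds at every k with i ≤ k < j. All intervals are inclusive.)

0, 1

Evaluate at each i in [0,4]:
  i=0: ✓ (rhs at j=0)
  i=1: ✓ (rhs at j=1)
  i=2: ✗ (no rhs in [2,4])
  i=3: ✗ (no rhs in [3,5])
  i=4: ✗ (no rhs in [4,6])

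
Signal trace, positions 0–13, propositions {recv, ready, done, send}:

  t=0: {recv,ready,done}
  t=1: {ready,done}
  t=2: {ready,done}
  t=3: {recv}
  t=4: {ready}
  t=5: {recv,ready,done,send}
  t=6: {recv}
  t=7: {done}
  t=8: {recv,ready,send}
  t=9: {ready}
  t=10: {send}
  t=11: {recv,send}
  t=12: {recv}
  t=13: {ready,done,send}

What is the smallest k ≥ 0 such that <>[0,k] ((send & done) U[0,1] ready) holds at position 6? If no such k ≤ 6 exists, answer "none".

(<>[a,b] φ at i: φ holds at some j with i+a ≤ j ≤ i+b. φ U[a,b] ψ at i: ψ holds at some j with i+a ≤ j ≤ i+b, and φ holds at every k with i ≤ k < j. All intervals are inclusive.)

Scan j = 6,7,… for ((send & done) U[0,1] ready):
  j=6: fails
  j=7: fails
  j=8: holds
First hit at j=8, so smallest k = 8-6 = 2.

2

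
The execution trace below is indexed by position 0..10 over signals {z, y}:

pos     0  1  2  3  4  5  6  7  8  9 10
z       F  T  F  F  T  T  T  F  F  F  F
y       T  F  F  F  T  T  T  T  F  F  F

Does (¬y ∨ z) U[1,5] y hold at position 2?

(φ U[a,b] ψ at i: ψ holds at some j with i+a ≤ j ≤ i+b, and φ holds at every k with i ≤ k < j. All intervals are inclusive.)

Need some j in [3,7] with y, and (¬y ∨ z) at every k in [2,j-1].
  j=3: y false.
  j=4: y holds; (¬y ∨ z) holds at every k in [2,3] → satisfied.

Holds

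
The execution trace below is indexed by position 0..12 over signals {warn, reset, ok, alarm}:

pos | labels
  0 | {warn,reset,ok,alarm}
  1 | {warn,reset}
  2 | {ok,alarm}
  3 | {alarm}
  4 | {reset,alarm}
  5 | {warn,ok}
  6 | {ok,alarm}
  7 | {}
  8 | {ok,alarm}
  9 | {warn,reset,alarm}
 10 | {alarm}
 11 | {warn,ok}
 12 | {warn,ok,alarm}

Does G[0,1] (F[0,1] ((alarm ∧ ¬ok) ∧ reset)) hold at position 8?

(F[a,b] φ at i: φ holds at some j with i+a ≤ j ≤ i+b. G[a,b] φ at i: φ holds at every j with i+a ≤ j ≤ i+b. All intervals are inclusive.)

Check F[0,1] ((alarm ∧ ¬ok) ∧ reset) at every j in [8,9]:
  j=8: holds (witness at 9)
  j=9: holds (witness at 9)
All positions satisfy it → formula holds.

Yes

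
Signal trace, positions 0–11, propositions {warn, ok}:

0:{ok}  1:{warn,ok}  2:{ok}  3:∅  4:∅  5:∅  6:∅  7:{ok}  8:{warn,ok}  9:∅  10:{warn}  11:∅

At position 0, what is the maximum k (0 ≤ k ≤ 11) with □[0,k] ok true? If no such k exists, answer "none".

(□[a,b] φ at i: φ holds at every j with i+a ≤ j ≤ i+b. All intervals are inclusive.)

ok must hold from j=0 onward; find where it first fails.
  j=0: holds
  j=1: holds
  j=2: holds
  j=3: fails
Holds on [0,2], so largest k = 2.

2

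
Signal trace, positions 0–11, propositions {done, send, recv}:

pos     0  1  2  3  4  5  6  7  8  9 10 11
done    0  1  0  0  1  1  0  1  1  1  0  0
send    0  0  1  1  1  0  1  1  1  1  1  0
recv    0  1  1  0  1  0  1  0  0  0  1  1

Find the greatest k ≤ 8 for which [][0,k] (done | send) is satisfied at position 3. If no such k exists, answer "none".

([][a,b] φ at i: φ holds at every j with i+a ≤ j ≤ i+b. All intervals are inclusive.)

(done | send) must hold from j=3 onward; find where it first fails.
  j=3: holds
  j=4: holds
  j=5: holds
  j=6: holds
  j=7: holds
  j=8: holds
  j=9: holds
  j=10: holds
  j=11: fails
Holds on [3,10], so largest k = 7.

7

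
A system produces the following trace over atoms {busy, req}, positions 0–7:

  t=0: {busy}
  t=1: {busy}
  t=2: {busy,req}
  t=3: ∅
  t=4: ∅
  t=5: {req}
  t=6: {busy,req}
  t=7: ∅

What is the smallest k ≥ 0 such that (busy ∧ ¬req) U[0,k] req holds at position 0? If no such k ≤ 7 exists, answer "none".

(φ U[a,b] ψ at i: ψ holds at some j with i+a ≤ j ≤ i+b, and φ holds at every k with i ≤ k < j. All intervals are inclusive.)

2

Need earliest j ≥ 0 with req, and (busy ∧ ¬req) at every k in [0,j-1].
  j=0: rhs fails.
  j=1: rhs fails.
  j=2: rhs holds; lhs holds on [0,1]. k = 2.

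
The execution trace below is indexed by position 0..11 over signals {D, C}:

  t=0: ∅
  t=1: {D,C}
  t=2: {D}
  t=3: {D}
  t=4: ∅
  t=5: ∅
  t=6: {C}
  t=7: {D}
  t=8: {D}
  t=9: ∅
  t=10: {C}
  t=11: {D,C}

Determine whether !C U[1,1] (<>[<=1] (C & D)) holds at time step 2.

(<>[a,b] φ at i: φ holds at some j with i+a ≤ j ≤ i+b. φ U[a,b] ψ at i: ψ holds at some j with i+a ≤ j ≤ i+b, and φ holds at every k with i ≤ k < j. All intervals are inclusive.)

Need some j in [3,3] with <>[<=1] (C & D), and !C at every k in [2,j-1].
  j=3: <>[<=1] (C & D) — fails (none in [3,4]).
No j in the window works → until fails.

Does not hold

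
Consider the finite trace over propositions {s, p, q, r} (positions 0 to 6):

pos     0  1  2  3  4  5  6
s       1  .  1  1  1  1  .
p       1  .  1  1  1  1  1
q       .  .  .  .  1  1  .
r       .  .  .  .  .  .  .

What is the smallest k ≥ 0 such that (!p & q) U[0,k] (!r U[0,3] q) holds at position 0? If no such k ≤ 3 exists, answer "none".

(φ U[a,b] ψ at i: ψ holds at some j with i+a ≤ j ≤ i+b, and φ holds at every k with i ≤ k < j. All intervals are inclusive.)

none

Need earliest j ≥ 0 with (!r U[0,3] q), and (!p & q) at every k in [0,j-1].
  j=0: rhs fails.
  j=1: rhs holds but lhs fails at k=0.
  j=2: rhs holds but lhs fails at k=0.
  j=3: rhs holds but lhs fails at k=0.
No witness within the range → none.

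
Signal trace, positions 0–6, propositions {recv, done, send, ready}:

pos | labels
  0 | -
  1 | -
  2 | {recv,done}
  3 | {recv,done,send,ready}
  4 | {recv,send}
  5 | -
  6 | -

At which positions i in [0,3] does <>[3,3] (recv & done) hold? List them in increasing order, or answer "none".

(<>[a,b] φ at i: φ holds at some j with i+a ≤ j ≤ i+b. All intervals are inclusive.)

Evaluate at each i in [0,3]:
  i=0: ✓ (witness j=3)
  i=1: ✗ (none in [4,4])
  i=2: ✗ (none in [5,5])
  i=3: ✗ (none in [6,6])

0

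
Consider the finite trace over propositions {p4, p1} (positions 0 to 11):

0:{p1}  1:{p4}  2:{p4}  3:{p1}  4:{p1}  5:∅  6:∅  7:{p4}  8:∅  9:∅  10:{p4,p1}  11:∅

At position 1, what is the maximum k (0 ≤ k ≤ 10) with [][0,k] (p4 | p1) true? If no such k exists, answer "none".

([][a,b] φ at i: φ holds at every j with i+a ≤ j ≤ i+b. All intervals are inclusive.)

3

(p4 | p1) must hold from j=1 onward; find where it first fails.
  j=1: holds
  j=2: holds
  j=3: holds
  j=4: holds
  j=5: fails
Holds on [1,4], so largest k = 3.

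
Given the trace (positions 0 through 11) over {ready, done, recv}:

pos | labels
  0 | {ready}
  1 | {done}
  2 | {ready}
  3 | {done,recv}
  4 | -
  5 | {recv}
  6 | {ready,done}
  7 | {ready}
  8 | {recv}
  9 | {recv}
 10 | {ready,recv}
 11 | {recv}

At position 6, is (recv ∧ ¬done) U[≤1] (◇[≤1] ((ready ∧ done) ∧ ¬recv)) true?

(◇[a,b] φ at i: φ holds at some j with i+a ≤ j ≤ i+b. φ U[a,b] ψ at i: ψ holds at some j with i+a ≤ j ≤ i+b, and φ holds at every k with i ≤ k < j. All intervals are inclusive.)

Need some j in [6,7] with ◇[≤1] ((ready ∧ done) ∧ ¬recv), and (recv ∧ ¬done) at every k in [6,j-1].
  j=6: ◇[≤1] ((ready ∧ done) ∧ ¬recv) holds; no prefix to check → satisfied.

Yes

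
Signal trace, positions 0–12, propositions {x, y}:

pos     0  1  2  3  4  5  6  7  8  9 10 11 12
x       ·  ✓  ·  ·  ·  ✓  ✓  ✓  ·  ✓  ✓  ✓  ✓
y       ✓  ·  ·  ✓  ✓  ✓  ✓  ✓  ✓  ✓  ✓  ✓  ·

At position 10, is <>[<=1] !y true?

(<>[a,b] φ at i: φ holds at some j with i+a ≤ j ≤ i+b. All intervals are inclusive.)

Does not hold

Check !y at each j in [10,11]:
  j=10: false
  j=11: false
No position in the window satisfies it → formula fails.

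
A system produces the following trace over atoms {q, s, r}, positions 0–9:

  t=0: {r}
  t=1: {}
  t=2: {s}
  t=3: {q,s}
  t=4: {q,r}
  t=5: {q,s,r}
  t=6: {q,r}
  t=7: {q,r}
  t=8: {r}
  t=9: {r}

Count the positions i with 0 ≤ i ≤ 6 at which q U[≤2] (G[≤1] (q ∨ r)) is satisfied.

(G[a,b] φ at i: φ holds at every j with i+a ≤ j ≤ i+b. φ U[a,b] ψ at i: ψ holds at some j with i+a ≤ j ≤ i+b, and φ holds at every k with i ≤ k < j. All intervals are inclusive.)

Evaluate at each i in [0,6]:
  i=0: ✗ (no rhs in [0,2])
  i=1: ✗ (lhs fails at k=1 before rhs at j=3)
  i=2: ✗ (lhs fails at k=2 before rhs at j=3)
  i=3: ✓ (rhs at j=3)
  i=4: ✓ (rhs at j=4)
  i=5: ✓ (rhs at j=5)
  i=6: ✓ (rhs at j=6)
Positions where it holds: {3, 4, 5, 6} → 4.

4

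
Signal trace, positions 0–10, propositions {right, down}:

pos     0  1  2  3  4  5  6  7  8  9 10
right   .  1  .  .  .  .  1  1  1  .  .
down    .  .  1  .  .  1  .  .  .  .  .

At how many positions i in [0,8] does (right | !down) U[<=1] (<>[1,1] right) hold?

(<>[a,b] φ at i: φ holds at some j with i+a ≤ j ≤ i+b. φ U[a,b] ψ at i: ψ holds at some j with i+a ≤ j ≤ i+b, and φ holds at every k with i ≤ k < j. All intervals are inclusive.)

Evaluate at each i in [0,8]:
  i=0: ✓ (rhs at j=0)
  i=1: ✗ (no rhs in [1,2])
  i=2: ✗ (no rhs in [2,3])
  i=3: ✗ (no rhs in [3,4])
  i=4: ✓ (rhs at j=5; lhs holds on [4,4])
  i=5: ✓ (rhs at j=5)
  i=6: ✓ (rhs at j=6)
  i=7: ✓ (rhs at j=7)
  i=8: ✗ (no rhs in [8,9])
Positions where it holds: {0, 4, 5, 6, 7} → 5.

5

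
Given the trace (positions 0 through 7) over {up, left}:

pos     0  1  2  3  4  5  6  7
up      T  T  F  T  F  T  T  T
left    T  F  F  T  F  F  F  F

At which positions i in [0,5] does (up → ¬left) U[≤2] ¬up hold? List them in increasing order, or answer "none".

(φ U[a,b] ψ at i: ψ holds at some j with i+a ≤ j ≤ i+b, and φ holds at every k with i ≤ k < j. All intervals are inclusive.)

1, 2, 4

Evaluate at each i in [0,5]:
  i=0: ✗ (lhs fails at k=0 before rhs at j=2)
  i=1: ✓ (rhs at j=2; lhs holds on [1,1])
  i=2: ✓ (rhs at j=2)
  i=3: ✗ (lhs fails at k=3 before rhs at j=4)
  i=4: ✓ (rhs at j=4)
  i=5: ✗ (no rhs in [5,7])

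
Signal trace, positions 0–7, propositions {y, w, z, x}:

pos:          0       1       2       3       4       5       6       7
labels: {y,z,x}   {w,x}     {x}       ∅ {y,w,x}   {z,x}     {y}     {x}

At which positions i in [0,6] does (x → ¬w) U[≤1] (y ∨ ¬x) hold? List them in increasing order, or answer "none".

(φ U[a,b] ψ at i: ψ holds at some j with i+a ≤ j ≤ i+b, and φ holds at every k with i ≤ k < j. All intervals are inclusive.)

0, 2, 3, 4, 5, 6

Evaluate at each i in [0,6]:
  i=0: ✓ (rhs at j=0)
  i=1: ✗ (no rhs in [1,2])
  i=2: ✓ (rhs at j=3; lhs holds on [2,2])
  i=3: ✓ (rhs at j=3)
  i=4: ✓ (rhs at j=4)
  i=5: ✓ (rhs at j=6; lhs holds on [5,5])
  i=6: ✓ (rhs at j=6)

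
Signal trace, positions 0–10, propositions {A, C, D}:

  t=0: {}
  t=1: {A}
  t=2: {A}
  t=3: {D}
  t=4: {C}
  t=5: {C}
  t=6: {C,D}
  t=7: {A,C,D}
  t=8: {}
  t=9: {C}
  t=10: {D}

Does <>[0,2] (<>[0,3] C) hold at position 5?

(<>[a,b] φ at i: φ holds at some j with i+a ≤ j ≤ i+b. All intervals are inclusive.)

Holds

Check <>[0,3] C at each j in [5,7]:
  j=5: holds (witness at 5)
  j=6: holds (witness at 6)
  j=7: holds (witness at 7)
Found at j=5 → formula holds.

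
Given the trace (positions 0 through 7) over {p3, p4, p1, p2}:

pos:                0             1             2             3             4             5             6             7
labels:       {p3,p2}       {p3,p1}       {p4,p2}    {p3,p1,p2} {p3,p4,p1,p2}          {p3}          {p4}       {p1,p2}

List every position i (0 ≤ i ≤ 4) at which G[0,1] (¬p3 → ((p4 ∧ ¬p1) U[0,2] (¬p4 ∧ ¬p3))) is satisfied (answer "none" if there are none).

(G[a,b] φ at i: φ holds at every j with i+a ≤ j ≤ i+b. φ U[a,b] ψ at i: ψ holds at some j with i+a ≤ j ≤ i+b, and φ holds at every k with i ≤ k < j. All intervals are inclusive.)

0, 3, 4

Evaluate at each i in [0,4]:
  i=0: ✓ (all of [0,1])
  i=1: ✗ (fails at j=2)
  i=2: ✗ (fails at j=2)
  i=3: ✓ (all of [3,4])
  i=4: ✓ (all of [4,5])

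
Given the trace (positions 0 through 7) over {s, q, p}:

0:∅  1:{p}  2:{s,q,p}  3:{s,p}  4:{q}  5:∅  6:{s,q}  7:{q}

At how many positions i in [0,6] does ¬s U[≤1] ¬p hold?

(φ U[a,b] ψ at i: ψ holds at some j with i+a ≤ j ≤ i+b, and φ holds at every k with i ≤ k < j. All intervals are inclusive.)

Evaluate at each i in [0,6]:
  i=0: ✓ (rhs at j=0)
  i=1: ✗ (no rhs in [1,2])
  i=2: ✗ (no rhs in [2,3])
  i=3: ✗ (lhs fails at k=3 before rhs at j=4)
  i=4: ✓ (rhs at j=4)
  i=5: ✓ (rhs at j=5)
  i=6: ✓ (rhs at j=6)
Positions where it holds: {0, 4, 5, 6} → 4.

4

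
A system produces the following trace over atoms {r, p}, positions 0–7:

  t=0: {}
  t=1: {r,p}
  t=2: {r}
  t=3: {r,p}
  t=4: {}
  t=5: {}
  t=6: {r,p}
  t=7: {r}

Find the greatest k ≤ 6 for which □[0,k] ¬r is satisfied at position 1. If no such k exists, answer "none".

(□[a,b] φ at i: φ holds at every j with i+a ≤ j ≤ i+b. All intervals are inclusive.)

none

¬r must hold from j=1 onward; find where it first fails.
  j=1: fails → no k works.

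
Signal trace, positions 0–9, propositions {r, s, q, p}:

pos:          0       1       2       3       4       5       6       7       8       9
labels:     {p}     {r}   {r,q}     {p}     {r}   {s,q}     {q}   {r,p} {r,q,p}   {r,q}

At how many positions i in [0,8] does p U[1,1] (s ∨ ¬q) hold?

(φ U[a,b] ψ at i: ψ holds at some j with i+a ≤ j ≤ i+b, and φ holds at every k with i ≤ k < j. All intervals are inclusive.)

2

Evaluate at each i in [0,8]:
  i=0: ✓ (rhs at j=1; lhs holds on [0,0])
  i=1: ✗ (no rhs in [2,2])
  i=2: ✗ (lhs fails at k=2 before rhs at j=3)
  i=3: ✓ (rhs at j=4; lhs holds on [3,3])
  i=4: ✗ (lhs fails at k=4 before rhs at j=5)
  i=5: ✗ (no rhs in [6,6])
  i=6: ✗ (lhs fails at k=6 before rhs at j=7)
  i=7: ✗ (no rhs in [8,8])
  i=8: ✗ (no rhs in [9,9])
Positions where it holds: {0, 3} → 2.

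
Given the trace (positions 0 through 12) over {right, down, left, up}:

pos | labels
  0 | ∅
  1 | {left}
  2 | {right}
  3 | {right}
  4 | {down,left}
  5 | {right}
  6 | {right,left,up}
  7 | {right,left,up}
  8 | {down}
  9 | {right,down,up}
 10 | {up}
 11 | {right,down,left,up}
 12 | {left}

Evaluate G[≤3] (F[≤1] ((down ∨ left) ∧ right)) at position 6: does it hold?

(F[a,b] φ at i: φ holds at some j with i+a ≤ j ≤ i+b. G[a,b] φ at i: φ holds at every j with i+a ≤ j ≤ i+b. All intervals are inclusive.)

Holds

Check F[≤1] ((down ∨ left) ∧ right) at every j in [6,9]:
  j=6: holds (witness at 6)
  j=7: holds (witness at 7)
  j=8: holds (witness at 9)
  j=9: holds (witness at 9)
All positions satisfy it → formula holds.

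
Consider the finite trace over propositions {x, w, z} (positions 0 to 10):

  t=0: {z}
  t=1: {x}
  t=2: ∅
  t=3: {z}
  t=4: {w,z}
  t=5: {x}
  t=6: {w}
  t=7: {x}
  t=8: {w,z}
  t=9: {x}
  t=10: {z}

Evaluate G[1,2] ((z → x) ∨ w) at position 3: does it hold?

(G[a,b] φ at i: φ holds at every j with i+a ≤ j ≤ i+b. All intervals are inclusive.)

True

Check ((z → x) ∨ w) at every j in [4,5]:
  j=4: true
  j=5: true
All positions satisfy it → formula holds.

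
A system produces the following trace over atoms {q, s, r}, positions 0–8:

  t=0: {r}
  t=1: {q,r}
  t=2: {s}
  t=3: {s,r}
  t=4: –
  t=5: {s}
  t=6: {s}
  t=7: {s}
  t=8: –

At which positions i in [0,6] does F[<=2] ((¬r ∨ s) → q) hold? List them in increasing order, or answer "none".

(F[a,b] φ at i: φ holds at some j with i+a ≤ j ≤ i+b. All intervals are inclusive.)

Evaluate at each i in [0,6]:
  i=0: ✓ (witness j=0)
  i=1: ✓ (witness j=1)
  i=2: ✗ (none in [2,4])
  i=3: ✗ (none in [3,5])
  i=4: ✗ (none in [4,6])
  i=5: ✗ (none in [5,7])
  i=6: ✗ (none in [6,8])

0, 1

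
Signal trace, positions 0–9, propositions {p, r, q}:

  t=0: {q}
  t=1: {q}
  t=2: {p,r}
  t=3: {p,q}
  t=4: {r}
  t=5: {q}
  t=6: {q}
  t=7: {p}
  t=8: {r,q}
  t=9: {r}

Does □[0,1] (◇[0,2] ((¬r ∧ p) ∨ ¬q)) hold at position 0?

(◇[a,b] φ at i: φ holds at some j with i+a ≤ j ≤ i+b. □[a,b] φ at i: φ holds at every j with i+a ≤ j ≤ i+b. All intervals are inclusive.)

Holds

Check ◇[0,2] ((¬r ∧ p) ∨ ¬q) at every j in [0,1]:
  j=0: holds (witness at 2)
  j=1: holds (witness at 2)
All positions satisfy it → formula holds.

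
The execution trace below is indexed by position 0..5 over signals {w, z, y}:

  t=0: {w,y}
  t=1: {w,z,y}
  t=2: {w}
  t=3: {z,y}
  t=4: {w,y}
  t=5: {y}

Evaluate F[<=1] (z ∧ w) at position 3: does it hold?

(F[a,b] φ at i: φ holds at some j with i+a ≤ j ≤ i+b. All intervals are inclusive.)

Check (z ∧ w) at each j in [3,4]:
  j=3: false
  j=4: false
No position in the window satisfies it → formula fails.

Does not hold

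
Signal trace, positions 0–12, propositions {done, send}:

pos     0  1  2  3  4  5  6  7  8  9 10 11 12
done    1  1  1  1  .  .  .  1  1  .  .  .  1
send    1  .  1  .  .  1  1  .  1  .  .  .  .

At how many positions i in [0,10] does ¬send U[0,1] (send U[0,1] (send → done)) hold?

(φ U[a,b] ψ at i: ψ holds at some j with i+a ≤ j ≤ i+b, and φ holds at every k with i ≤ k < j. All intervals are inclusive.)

10

Evaluate at each i in [0,10]:
  i=0: ✓ (rhs at j=0)
  i=1: ✓ (rhs at j=1)
  i=2: ✓ (rhs at j=2)
  i=3: ✓ (rhs at j=3)
  i=4: ✓ (rhs at j=4)
  i=5: ✗ (lhs fails at k=5 before rhs at j=6)
  i=6: ✓ (rhs at j=6)
  i=7: ✓ (rhs at j=7)
  i=8: ✓ (rhs at j=8)
  i=9: ✓ (rhs at j=9)
  i=10: ✓ (rhs at j=10)
Positions where it holds: {0, 1, 2, 3, 4, 6, 7, 8, 9, 10} → 10.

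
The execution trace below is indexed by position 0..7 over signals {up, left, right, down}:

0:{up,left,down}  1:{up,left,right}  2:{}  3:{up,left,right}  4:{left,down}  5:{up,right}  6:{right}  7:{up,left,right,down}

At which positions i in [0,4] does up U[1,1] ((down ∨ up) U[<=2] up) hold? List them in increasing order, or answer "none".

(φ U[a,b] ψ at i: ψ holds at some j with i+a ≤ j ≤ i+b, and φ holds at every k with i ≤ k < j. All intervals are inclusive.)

0, 3

Evaluate at each i in [0,4]:
  i=0: ✓ (rhs at j=1; lhs holds on [0,0])
  i=1: ✗ (no rhs in [2,2])
  i=2: ✗ (lhs fails at k=2 before rhs at j=3)
  i=3: ✓ (rhs at j=4; lhs holds on [3,3])
  i=4: ✗ (lhs fails at k=4 before rhs at j=5)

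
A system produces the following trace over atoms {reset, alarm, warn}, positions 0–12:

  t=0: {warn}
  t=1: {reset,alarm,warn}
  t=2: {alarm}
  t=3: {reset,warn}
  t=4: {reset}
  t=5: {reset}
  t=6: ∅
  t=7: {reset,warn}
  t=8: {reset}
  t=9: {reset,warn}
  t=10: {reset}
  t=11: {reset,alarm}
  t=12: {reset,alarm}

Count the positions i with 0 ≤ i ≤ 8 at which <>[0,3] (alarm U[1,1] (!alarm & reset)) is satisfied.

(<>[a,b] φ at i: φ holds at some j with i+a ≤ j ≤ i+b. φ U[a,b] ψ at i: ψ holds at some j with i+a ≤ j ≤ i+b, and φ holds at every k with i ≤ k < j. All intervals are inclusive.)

Evaluate at each i in [0,8]:
  i=0: ✓ (witness j=2)
  i=1: ✓ (witness j=2)
  i=2: ✓ (witness j=2)
  i=3: ✗ (none in [3,6])
  i=4: ✗ (none in [4,7])
  i=5: ✗ (none in [5,8])
  i=6: ✗ (none in [6,9])
  i=7: ✗ (none in [7,10])
  i=8: ✗ (none in [8,11])
Positions where it holds: {0, 1, 2} → 3.

3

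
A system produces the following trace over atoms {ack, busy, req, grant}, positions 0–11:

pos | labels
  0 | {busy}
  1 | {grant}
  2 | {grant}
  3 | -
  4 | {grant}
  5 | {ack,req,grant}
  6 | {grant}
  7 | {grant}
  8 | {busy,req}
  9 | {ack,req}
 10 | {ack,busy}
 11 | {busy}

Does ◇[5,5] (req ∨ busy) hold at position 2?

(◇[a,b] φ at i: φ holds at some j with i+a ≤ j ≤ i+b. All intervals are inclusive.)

Does not hold

Check (req ∨ busy) at each j in [7,7]:
  j=7: false
No position in the window satisfies it → formula fails.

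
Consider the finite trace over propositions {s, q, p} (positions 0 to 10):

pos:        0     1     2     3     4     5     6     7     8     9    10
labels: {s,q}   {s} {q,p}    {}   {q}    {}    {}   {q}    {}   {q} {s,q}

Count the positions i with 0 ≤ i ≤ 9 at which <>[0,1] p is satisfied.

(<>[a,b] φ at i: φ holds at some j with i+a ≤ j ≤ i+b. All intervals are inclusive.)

2

Evaluate at each i in [0,9]:
  i=0: ✗ (none in [0,1])
  i=1: ✓ (witness j=2)
  i=2: ✓ (witness j=2)
  i=3: ✗ (none in [3,4])
  i=4: ✗ (none in [4,5])
  i=5: ✗ (none in [5,6])
  i=6: ✗ (none in [6,7])
  i=7: ✗ (none in [7,8])
  i=8: ✗ (none in [8,9])
  i=9: ✗ (none in [9,10])
Positions where it holds: {1, 2} → 2.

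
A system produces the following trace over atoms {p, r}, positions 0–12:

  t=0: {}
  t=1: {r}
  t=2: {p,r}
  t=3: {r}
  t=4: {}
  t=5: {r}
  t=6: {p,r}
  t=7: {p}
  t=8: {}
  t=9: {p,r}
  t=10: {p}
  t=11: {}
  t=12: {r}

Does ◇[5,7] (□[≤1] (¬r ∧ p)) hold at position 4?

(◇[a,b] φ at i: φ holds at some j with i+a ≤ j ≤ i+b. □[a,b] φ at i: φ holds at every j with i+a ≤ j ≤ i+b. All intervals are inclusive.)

Check □[≤1] (¬r ∧ p) at each j in [9,11]:
  j=9: fails at 9
  j=10: fails at 11
  j=11: fails at 11
No position in the window satisfies it → formula fails.

False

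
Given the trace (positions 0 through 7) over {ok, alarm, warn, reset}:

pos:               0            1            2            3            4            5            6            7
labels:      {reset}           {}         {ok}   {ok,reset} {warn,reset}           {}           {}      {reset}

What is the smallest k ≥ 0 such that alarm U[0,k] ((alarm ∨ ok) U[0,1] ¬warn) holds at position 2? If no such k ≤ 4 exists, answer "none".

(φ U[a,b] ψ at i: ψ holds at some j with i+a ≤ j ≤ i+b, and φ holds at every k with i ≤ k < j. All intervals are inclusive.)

Need earliest j ≥ 2 with ((alarm ∨ ok) U[0,1] ¬warn), and alarm at every k in [2,j-1].
  j=2: rhs holds (empty prefix). k = 0.

0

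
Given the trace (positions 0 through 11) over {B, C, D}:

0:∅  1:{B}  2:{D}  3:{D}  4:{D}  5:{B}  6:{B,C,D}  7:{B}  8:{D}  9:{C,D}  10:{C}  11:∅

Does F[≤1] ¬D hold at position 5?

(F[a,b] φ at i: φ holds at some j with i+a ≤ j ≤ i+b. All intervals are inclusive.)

Check ¬D at each j in [5,6]:
  j=5: true
  j=6: false
Found at j=5 → formula holds.

Yes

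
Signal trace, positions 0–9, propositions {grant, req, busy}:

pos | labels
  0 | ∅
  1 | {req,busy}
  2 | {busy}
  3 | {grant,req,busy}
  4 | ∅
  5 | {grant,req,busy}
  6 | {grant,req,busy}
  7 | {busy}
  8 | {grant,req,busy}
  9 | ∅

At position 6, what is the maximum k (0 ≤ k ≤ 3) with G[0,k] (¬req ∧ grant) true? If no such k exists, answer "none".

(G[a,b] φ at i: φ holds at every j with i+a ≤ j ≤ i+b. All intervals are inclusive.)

none

(¬req ∧ grant) must hold from j=6 onward; find where it first fails.
  j=6: fails → no k works.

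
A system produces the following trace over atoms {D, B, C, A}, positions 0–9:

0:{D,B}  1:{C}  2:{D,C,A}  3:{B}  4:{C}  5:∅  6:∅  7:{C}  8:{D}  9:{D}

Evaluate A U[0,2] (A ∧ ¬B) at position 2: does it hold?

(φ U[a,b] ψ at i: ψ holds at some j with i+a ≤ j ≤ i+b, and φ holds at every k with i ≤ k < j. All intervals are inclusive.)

Yes

Need some j in [2,4] with (A ∧ ¬B), and A at every k in [2,j-1].
  j=2: (A ∧ ¬B) holds; no prefix to check → satisfied.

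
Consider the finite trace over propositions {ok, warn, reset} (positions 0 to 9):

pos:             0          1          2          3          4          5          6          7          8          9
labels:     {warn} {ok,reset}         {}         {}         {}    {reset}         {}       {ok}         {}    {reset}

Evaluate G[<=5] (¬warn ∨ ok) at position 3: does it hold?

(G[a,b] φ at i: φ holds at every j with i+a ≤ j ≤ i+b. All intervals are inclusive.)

Yes

Check (¬warn ∨ ok) at every j in [3,8]:
  j=3: true
  j=4: true
  j=5: true
  j=6: true
  j=7: true
  j=8: true
All positions satisfy it → formula holds.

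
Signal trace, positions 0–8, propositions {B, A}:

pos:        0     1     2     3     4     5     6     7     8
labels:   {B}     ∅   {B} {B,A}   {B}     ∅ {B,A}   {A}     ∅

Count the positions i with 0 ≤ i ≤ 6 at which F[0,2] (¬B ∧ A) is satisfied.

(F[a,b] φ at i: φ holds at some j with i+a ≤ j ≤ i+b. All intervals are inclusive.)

Evaluate at each i in [0,6]:
  i=0: ✗ (none in [0,2])
  i=1: ✗ (none in [1,3])
  i=2: ✗ (none in [2,4])
  i=3: ✗ (none in [3,5])
  i=4: ✗ (none in [4,6])
  i=5: ✓ (witness j=7)
  i=6: ✓ (witness j=7)
Positions where it holds: {5, 6} → 2.

2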